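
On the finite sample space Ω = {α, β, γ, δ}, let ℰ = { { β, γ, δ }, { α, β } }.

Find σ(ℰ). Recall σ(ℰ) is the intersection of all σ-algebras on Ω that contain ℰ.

Seed the family with ℰ together with ∅ and Ω: { ∅, { α, β }, { β, γ, δ }, Ω }.
Step 1: 2 new —
  { α }  = complement { β, γ, δ }
  { γ, δ }  = complement { α, β }
  (now 6)
Step 2 adds 1:
  { α, γ, δ }  = { γ, δ } ∪ { α }
  (now 7)
Step 3. New:
  { β }  = complement { α, γ, δ }
  (now 8)
Step 4: no new sets; the family is a σ-algebra.

|σ(ℰ)| = 8.  σ(ℰ) = { ∅, { α }, { β }, { α, β }, { γ, δ }, { α, γ, δ }, { β, γ, δ }, Ω }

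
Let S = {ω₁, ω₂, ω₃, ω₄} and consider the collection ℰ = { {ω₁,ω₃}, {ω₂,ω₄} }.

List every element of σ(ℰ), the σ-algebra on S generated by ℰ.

Seed the family with ℰ together with ∅ and S: { {}, {ω₁,ω₃}, {ω₂,ω₄}, S }.
Iteration 1 adds nothing — fixpoint reached.

σ(ℰ) = { {}, {ω₁,ω₃}, {ω₂,ω₄}, S }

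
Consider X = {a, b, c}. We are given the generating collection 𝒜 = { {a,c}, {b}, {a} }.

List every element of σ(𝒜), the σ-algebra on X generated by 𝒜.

Start: 𝒜 ∪ {∅, X} = { {}, {a}, {b}, {a,c}, X }.
Pass 1 (2 new):
  {a,b}  = {b} ∪ {a}
  {b,c}  = complement {a}
  — 7 sets.
Pass 2. New:
  {c}  = complement {a,b}
  — 8 sets.
Pass 3: no new sets; the family is a σ-algebra.

Therefore σ(𝒜) = { {}, {a}, {b}, {c}, {a,b}, {a,c}, {b,c}, X } (|σ(𝒜)| = 8).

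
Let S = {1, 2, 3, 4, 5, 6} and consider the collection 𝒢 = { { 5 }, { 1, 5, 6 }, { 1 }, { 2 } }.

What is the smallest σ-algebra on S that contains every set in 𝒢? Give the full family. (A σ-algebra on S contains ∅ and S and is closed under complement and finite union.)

σ(𝒢) (32 sets): { ∅, { 1 }, { 2 }, { 5 }, { 6 }, { 1, 2 }, { 1, 5 }, { 1, 6 }, { 2, 5 }, { 2, 6 }, { 3, 4 }, { 5, 6 }, { 1, 2, 5 }, { 1, 2, 6 }, { 1, 3, 4 }, { 1, 5, 6 }, { 2, 3, 4 }, { 2, 5, 6 }, { 3, 4, 5 }, { 3, 4, 6 }, { 1, 2, 3, 4 }, { 1, 2, 5, 6 }, { 1, 3, 4, 5 }, { 1, 3, 4, 6 }, { 2, 3, 4, 5 }, { 2, 3, 4, 6 }, { 3, 4, 5, 6 }, { 1, 2, 3, 4, 5 }, { 1, 2, 3, 4, 6 }, { 1, 3, 4, 5, 6 }, { 2, 3, 4, 5, 6 }, S }

Derivation:
Take S₀ = 𝒢 ∪ {∅, S} = { ∅, { 1 }, { 2 }, { 5 }, { 1, 5, 6 }, S }.
Round 1 adds 8:
  { 1, 2 }  = { 2 } ∪ { 1 }
  { 1, 5 }  = { 5 } ∪ { 1 }
  { 2, 5 }  = { 2 } ∪ { 5 }
  { 2, 3, 4 }  = complement { 1, 5, 6 }
  { 1, 2, 5, 6 }  = { 1, 5, 6 } ∪ { 2 }
  { 1, 2, 3, 4, 6 }  = complement { 5 }
  { 1, 3, 4, 5, 6 }  = complement { 2 }
  { 2, 3, 4, 5, 6 }  = complement { 1 }
  [14 total]
Round 2. New:
  { 3, 4 }  = complement { 1, 2, 5, 6 }
  { 1, 2, 5 }  = { 2, 5 } ∪ { 1, 2 }
  { 1, 2, 3, 4 }  = { 2, 3, 4 } ∪ { 1, 2 }
  { 1, 3, 4, 6 }  = complement { 2, 5 }
  { 2, 3, 4, 5 }  = { 2, 5 } ∪ { 2, 3, 4 }
  { 2, 3, 4, 6 }  = complement { 1, 5 }
  { 3, 4, 5, 6 }  = complement { 1, 2 }
  { 1, 2, 3, 4, 5 }  = { 2, 3, 4 } ∪ { 1, 5 }
  [22 total]
Round 3. New:
  { 6 }  = complement { 1, 2, 3, 4, 5 }
  { 1, 6 }  = complement { 2, 3, 4, 5 }
  { 5, 6 }  = complement { 1, 2, 3, 4 }
  { 1, 3, 4 }  = { 3, 4 } ∪ { 1 }
  { 3, 4, 5 }  = { 3, 4 } ∪ { 5 }
  { 3, 4, 6 }  = complement { 1, 2, 5 }
  { 1, 3, 4, 5 }  = { 3, 4 } ∪ { 1, 5 }
  [29 total]
Round 4: 3 new —
  { 2, 6 }  = complement { 1, 3, 4, 5 }
  { 1, 2, 6 }  = complement { 3, 4, 5 }
  { 2, 5, 6 }  = complement { 1, 3, 4 }
  [32 total]
Round 5: already closed under ᶜ and ∪.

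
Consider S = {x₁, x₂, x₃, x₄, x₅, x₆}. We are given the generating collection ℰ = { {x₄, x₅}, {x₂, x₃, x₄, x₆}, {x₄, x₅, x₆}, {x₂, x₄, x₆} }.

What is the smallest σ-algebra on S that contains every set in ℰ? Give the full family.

Begin from { {}, {x₄, x₅}, {x₂, x₄, x₆}, {x₄, x₅, x₆}, {x₂, x₃, x₄, x₆}, S } (that is, ℰ plus ∅ and S).
Round 1: 6 new —
  {x₁, x₅}  = S∖{x₂, x₃, x₄, x₆}
  {x₁, x₂, x₃}  = S∖{x₄, x₅, x₆}
  {x₁, x₃, x₅}  = S∖{x₂, x₄, x₆}
  {x₁, x₂, x₃, x₆}  = S∖{x₄, x₅}
  {x₂, x₄, x₅, x₆}  = {x₄, x₅} ∪ {x₂, x₄, x₆}
  {x₂, x₃, x₄, x₅, x₆}  = {x₄, x₅} ∪ {x₂, x₃, x₄, x₆}
  |family| = 12
Round 2: +11 →
  {x₁}  = S∖{x₂, x₃, x₄, x₅, x₆}
  {x₁, x₃}  = S∖{x₂, x₄, x₅, x₆}
  {x₁, x₄, x₅}  = {x₄, x₅} ∪ {x₁, x₅}
  {x₁, x₂, x₃, x₅}  = {x₁, x₂, x₃} ∪ {x₁, x₃, x₅}
  {x₁, x₃, x₄, x₅}  = {x₁, x₃, x₅} ∪ {x₄, x₅}
  {x₁, x₄, x₅, x₆}  = {x₁, x₅} ∪ {x₄, x₅, x₆}
  {x₁, x₂, x₃, x₄, x₅}  = {x₁, x₂, x₃} ∪ {x₄, x₅}
  {x₁, x₂, x₃, x₄, x₆}  = {x₂, x₄, x₆} ∪ {x₁, x₂, x₃}
  {x₁, x₂, x₃, x₅, x₆}  = {x₁, x₃, x₅} ∪ {x₁, x₂, x₃, x₆}
  {x₁, x₂, x₄, x₅, x₆}  = {x₂, x₄, x₆} ∪ {x₁, x₅}
  {x₁, x₃, x₄, x₅, x₆}  = {x₁, x₃, x₅} ∪ {x₄, x₅, x₆}
  |family| = 23
Round 3 (10 new):
  {x₂}  = S∖{x₁, x₃, x₄, x₅, x₆}
  {x₃}  = S∖{x₁, x₂, x₄, x₅, x₆}
  {x₄}  = S∖{x₁, x₂, x₃, x₅, x₆}
  {x₅}  = S∖{x₁, x₂, x₃, x₄, x₆}
  {x₆}  = S∖{x₁, x₂, x₃, x₄, x₅}
  {x₂, x₃}  = S∖{x₁, x₄, x₅, x₆}
  {x₂, x₆}  = S∖{x₁, x₃, x₄, x₅}
  {x₄, x₆}  = S∖{x₁, x₂, x₃, x₅}
  {x₂, x₃, x₆}  = S∖{x₁, x₄, x₅}
  {x₁, x₂, x₄, x₆}  = {x₂, x₄, x₆} ∪ {x₁}
  |family| = 33
Round 4 adds 29:
  {x₁, x₂}  = {x₁} ∪ {x₂}
  {x₁, x₄}  = {x₁} ∪ {x₄}
  {x₁, x₆}  = {x₁} ∪ {x₆}
  {x₂, x₄}  = {x₂} ∪ {x₄}
  {x₂, x₅}  = {x₂} ∪ {x₅}
  {x₃, x₄}  = {x₃} ∪ {x₄}
  {x₃, x₅}  = S∖{x₁, x₂, x₄, x₆}
  {x₃, x₆}  = {x₆} ∪ {x₃}
  {x₅, x₆}  = {x₆} ∪ {x₅}
  {x₁, x₂, x₅}  = {x₂} ∪ {x₁, x₅}
  {x₁, x₂, x₆}  = {x₁} ∪ {x₂, x₆}
  {x₁, x₃, x₄}  = {x₁, x₃} ∪ {x₄}
  {x₁, x₃, x₆}  = {x₆} ∪ {x₁, x₃}
  {x₁, x₄, x₆}  = {x₁} ∪ {x₄, x₆}
  {x₁, x₅, x₆}  = {x₆} ∪ {x₁, x₅}
  {x₂, x₃, x₄}  = {x₂, x₃} ∪ {x₄}
  {x₂, x₃, x₅}  = {x₅} ∪ {x₂, x₃}
  {x₂, x₄, x₅}  = {x₂} ∪ {x₄, x₅}
  {x₂, x₅, x₆}  = {x₂, x₆} ∪ {x₅}
  {x₃, x₄, x₅}  = {x₄, x₅} ∪ {x₃}
  {x₃, x₄, x₆}  = {x₃} ∪ {x₄, x₆}
  {x₁, x₂, x₃, x₄}  = {x₁, x₂, x₃} ∪ {x₄}
  {x₁, x₂, x₄, x₅}  = {x₁, x₄, x₅} ∪ {x₂}
  {x₁, x₂, x₅, x₆}  = {x₂, x₆} ∪ {x₁, x₅}
  {x₁, x₃, x₄, x₆}  = {x₁, x₃} ∪ {x₄, x₆}
  {x₁, x₃, x₅, x₆}  = {x₁, x₃, x₅} ∪ {x₆}
  {x₂, x₃, x₄, x₅}  = {x₄, x₅} ∪ {x₂, x₃}
  {x₂, x₃, x₅, x₆}  = {x₂, x₃, x₆} ∪ {x₅}
  {x₃, x₄, x₅, x₆}  = {x₃} ∪ {x₄, x₅, x₆}
  |family| = 62
Round 5 (2 new):
  {x₁, x₂, x₄}  = {x₂} ∪ {x₁, x₄}
  {x₃, x₅, x₆}  = {x₅, x₆} ∪ {x₃, x₅}
  |family| = 64
Round 6 adds nothing — fixpoint reached.

σ(ℰ) = { {}, {x₁}, {x₂}, {x₃}, {x₄}, {x₅}, {x₆}, {x₁, x₂}, {x₁, x₃}, {x₁, x₄}, {x₁, x₅}, {x₁, x₆}, {x₂, x₃}, {x₂, x₄}, {x₂, x₅}, {x₂, x₆}, {x₃, x₄}, {x₃, x₅}, {x₃, x₆}, {x₄, x₅}, {x₄, x₆}, {x₅, x₆}, {x₁, x₂, x₃}, {x₁, x₂, x₄}, {x₁, x₂, x₅}, {x₁, x₂, x₆}, {x₁, x₃, x₄}, {x₁, x₃, x₅}, {x₁, x₃, x₆}, {x₁, x₄, x₅}, {x₁, x₄, x₆}, {x₁, x₅, x₆}, {x₂, x₃, x₄}, {x₂, x₃, x₅}, {x₂, x₃, x₆}, {x₂, x₄, x₅}, {x₂, x₄, x₆}, {x₂, x₅, x₆}, {x₃, x₄, x₅}, {x₃, x₄, x₆}, {x₃, x₅, x₆}, {x₄, x₅, x₆}, {x₁, x₂, x₃, x₄}, {x₁, x₂, x₃, x₅}, {x₁, x₂, x₃, x₆}, {x₁, x₂, x₄, x₅}, {x₁, x₂, x₄, x₆}, {x₁, x₂, x₅, x₆}, {x₁, x₃, x₄, x₅}, {x₁, x₃, x₄, x₆}, {x₁, x₃, x₅, x₆}, {x₁, x₄, x₅, x₆}, {x₂, x₃, x₄, x₅}, {x₂, x₃, x₄, x₆}, {x₂, x₃, x₅, x₆}, {x₂, x₄, x₅, x₆}, {x₃, x₄, x₅, x₆}, {x₁, x₂, x₃, x₄, x₅}, {x₁, x₂, x₃, x₄, x₆}, {x₁, x₂, x₃, x₅, x₆}, {x₁, x₂, x₄, x₅, x₆}, {x₁, x₃, x₄, x₅, x₆}, {x₂, x₃, x₄, x₅, x₆}, S }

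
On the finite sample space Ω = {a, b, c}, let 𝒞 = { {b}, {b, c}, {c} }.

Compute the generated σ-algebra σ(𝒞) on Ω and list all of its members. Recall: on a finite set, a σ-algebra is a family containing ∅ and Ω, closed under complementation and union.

Seed the family with 𝒞 together with ∅ and Ω: { ∅, {b}, {c}, {b, c}, Ω }.
Iteration 1 adds 3:
  {a}  = ᶜ of {b, c}
  {a, b}  = ᶜ of {c}
  {a, c}  = ᶜ of {b}
  (now 8)
Iteration 2: no new sets; the family is a σ-algebra.

|σ(𝒞)| = 8.  σ(𝒞) = { ∅, {a}, {b}, {c}, {a, b}, {a, c}, {b, c}, Ω }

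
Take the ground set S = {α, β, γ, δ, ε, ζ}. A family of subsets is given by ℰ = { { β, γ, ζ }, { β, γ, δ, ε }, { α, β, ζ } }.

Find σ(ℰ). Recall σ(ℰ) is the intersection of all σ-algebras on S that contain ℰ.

|σ(ℰ)| = 32.  σ(ℰ) = { {  }, { α }, { β }, { γ }, { ζ }, { α, β }, { α, γ }, { α, ζ }, { β, γ }, { β, ζ }, { γ, ζ }, { δ, ε }, { α, β, γ }, { α, β, ζ }, { α, γ, ζ }, { α, δ, ε }, { β, γ, ζ }, { β, δ, ε }, { γ, δ, ε }, { δ, ε, ζ }, { α, β, γ, ζ }, { α, β, δ, ε }, { α, γ, δ, ε }, { α, δ, ε, ζ }, { β, γ, δ, ε }, { β, δ, ε, ζ }, { γ, δ, ε, ζ }, { α, β, γ, δ, ε }, { α, β, δ, ε, ζ }, { α, γ, δ, ε, ζ }, { β, γ, δ, ε, ζ }, S }

Derivation:
Take S₀ = ℰ ∪ {∅, S} = { {  }, { α, β, ζ }, { β, γ, ζ }, { β, γ, δ, ε }, S }.
Step 1. New:
  { α, ζ }  = ᶜ of { β, γ, δ, ε }
  { α, δ, ε }  = ᶜ of { β, γ, ζ }
  { γ, δ, ε }  = ᶜ of { α, β, ζ }
  { α, β, γ, ζ }  = { β, γ, ζ } ∪ { α, β, ζ }
  { β, γ, δ, ε, ζ }  = { β, γ, ζ } ∪ { β, γ, δ, ε }
  [10 total]
Step 2 adds 7:
  { α }  = ᶜ of { β, γ, δ, ε, ζ }
  { δ, ε }  = ᶜ of { α, β, γ, ζ }
  { α, γ, δ, ε }  = { α, δ, ε } ∪ { γ, δ, ε }
  { α, δ, ε, ζ }  = { α, δ, ε } ∪ { α, ζ }
  { α, β, γ, δ, ε }  = { α, δ, ε } ∪ { β, γ, δ, ε }
  { α, β, δ, ε, ζ }  = { α, δ, ε } ∪ { α, β, ζ }
  { α, γ, δ, ε, ζ }  = { γ, δ, ε } ∪ { α, ζ }
  [17 total]
Step 3: +5 →
  { β }  = ᶜ of { α, γ, δ, ε, ζ }
  { γ }  = ᶜ of { α, β, δ, ε, ζ }
  { ζ }  = ᶜ of { α, β, γ, δ, ε }
  { β, γ }  = ᶜ of { α, δ, ε, ζ }
  { β, ζ }  = ᶜ of { α, γ, δ, ε }
  [22 total]
Step 4 (10 new):
  { α, β }  = { β } ∪ { α }
  { α, γ }  = { γ } ∪ { α }
  { γ, ζ }  = { ζ } ∪ { γ }
  { α, β, γ }  = { β, γ } ∪ { α }
  { α, γ, ζ }  = { α, ζ } ∪ { γ }
  { β, δ, ε }  = { β } ∪ { δ, ε }
  { δ, ε, ζ }  = { ζ } ∪ { δ, ε }
  { α, β, δ, ε }  = { α, δ, ε } ∪ { β }
  { β, δ, ε, ζ }  = { β, ζ } ∪ { δ, ε }
  { γ, δ, ε, ζ }  = { γ, δ, ε } ∪ { ζ }
  [32 total]
Step 5: closed — nothing new.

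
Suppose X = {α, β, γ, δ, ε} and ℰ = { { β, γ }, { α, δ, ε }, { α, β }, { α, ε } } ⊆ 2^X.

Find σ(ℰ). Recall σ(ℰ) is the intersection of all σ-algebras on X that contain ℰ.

|σ(ℰ)| = 32.  σ(ℰ) = { ∅, { α }, { β }, { γ }, { δ }, { ε }, { α, β }, { α, γ }, { α, δ }, { α, ε }, { β, γ }, { β, δ }, { β, ε }, { γ, δ }, { γ, ε }, { δ, ε }, { α, β, γ }, { α, β, δ }, { α, β, ε }, { α, γ, δ }, { α, γ, ε }, { α, δ, ε }, { β, γ, δ }, { β, γ, ε }, { β, δ, ε }, { γ, δ, ε }, { α, β, γ, δ }, { α, β, γ, ε }, { α, β, δ, ε }, { α, γ, δ, ε }, { β, γ, δ, ε }, X }

Derivation:
Initial family (6 sets): { ∅, { α, β }, { α, ε }, { β, γ }, { α, δ, ε }, X }.
Step 1: +6 →
  { α, β, γ }  = { β, γ } ∪ { α, β }
  { α, β, ε }  = { α, β } ∪ { α, ε }
  { β, γ, δ }  = { α, ε }ᶜ
  { γ, δ, ε }  = { α, β }ᶜ
  { α, β, γ, ε }  = { β, γ } ∪ { α, ε }
  { α, β, δ, ε }  = { α, δ, ε } ∪ { α, β }
  — 12 sets.
Step 2 (7 new):
  { γ }  = { α, β, δ, ε }ᶜ
  { δ }  = { α, β, γ, ε }ᶜ
  { γ, δ }  = { α, β, ε }ᶜ
  { δ, ε }  = { α, β, γ }ᶜ
  { α, β, γ, δ }  = { β, γ, δ } ∪ { α, β, γ }
  { α, γ, δ, ε }  = { α, δ, ε } ∪ { γ, δ, ε }
  { β, γ, δ, ε }  = { γ, δ, ε } ∪ { β, γ, δ }
  — 19 sets.
Step 3. New:
  { α }  = { β, γ, δ, ε }ᶜ
  { β }  = { α, γ, δ, ε }ᶜ
  { ε }  = { α, β, γ, δ }ᶜ
  { α, β, δ }  = { α, β } ∪ { δ }
  { α, γ, ε }  = { α, ε } ∪ { γ }
  — 24 sets.
Step 4: 8 new —
  { α, γ }  = { γ } ∪ { α }
  { α, δ }  = { δ } ∪ { α }
  { β, δ }  = { α, γ, ε }ᶜ
  { β, ε }  = { β } ∪ { ε }
  { γ, ε }  = { α, β, δ }ᶜ
  { α, γ, δ }  = { γ, δ } ∪ { α }
  { β, γ, ε }  = { ε } ∪ { β, γ }
  { β, δ, ε }  = { β } ∪ { δ, ε }
  — 32 sets.
Step 5 adds nothing — fixpoint reached.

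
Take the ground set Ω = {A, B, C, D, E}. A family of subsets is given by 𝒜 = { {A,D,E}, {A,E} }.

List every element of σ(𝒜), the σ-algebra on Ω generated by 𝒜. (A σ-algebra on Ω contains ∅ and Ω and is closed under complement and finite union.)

Initial family (4 sets): { {}, {A,E}, {A,D,E}, Ω }.
Step 1: +2 →
  {B,C}  = Ω∖{A,D,E}
  {B,C,D}  = Ω∖{A,E}
  — 6 sets.
Step 2. New:
  {A,B,C,E}  = {B,C} ∪ {A,E}
  — 7 sets.
Step 3: 1 new —
  {D}  = Ω∖{A,B,C,E}
  — 8 sets.
Step 4: already closed under ᶜ and ∪.

Therefore σ(𝒜) = { {}, {D}, {A,E}, {B,C}, {A,D,E}, {B,C,D}, {A,B,C,E}, Ω } (|σ(𝒜)| = 8).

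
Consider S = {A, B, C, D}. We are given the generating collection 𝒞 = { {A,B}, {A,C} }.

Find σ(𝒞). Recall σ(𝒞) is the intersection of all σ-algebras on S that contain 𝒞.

Begin from { {}, {A,B}, {A,C}, S } (that is, 𝒞 plus ∅ and S).
Round 1: +3 →
  {B,D}  = complement {A,C}
  {C,D}  = complement {A,B}
  {A,B,C}  = {A,B} ∪ {A,C}
Round 2 (4 new):
  {D}  = complement {A,B,C}
  {A,B,D}  = {A,B} ∪ {B,D}
  {A,C,D}  = {C,D} ∪ {A,C}
  {B,C,D}  = {C,D} ∪ {B,D}
Round 3: +3 →
  {A}  = complement {B,C,D}
  {B}  = complement {A,C,D}
  {C}  = complement {A,B,D}
Round 4 adds 2:
  {A,D}  = {D} ∪ {A}
  {B,C}  = {C} ∪ {B}
Round 5: no new sets; the family is a σ-algebra.

Hence σ(𝒞) has 16 members: { {}, {A}, {B}, {C}, {D}, {A,B}, {A,C}, {A,D}, {B,C}, {B,D}, {C,D}, {A,B,C}, {A,B,D}, {A,C,D}, {B,C,D}, S }.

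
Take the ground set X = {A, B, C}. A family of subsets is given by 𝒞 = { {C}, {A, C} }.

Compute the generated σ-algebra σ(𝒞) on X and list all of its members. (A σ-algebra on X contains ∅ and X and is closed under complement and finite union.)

|σ(𝒞)| = 8.  σ(𝒞) = { ∅, {A}, {B}, {C}, {A, B}, {A, C}, {B, C}, X }

Trace:
Begin from { ∅, {C}, {A, C}, X } (that is, 𝒞 plus ∅ and X).
Pass 1: +2 →
  {B}  = {A, C}ᶜ
  {A, B}  = {C}ᶜ
Pass 2 adds 1:
  {B, C}  = {C} ∪ {B}
Pass 3 (1 new):
  {A}  = {B, C}ᶜ
Pass 4 adds nothing — fixpoint reached.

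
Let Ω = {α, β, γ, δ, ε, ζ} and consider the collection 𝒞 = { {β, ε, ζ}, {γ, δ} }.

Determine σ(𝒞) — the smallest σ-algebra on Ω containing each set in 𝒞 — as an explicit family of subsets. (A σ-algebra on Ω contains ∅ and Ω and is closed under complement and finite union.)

Take S₀ = 𝒞 ∪ {∅, Ω} = { ∅, {γ, δ}, {β, ε, ζ}, Ω }.
Pass 1. New:
  {α, γ, δ}  = Ω∖{β, ε, ζ}
  {α, β, ε, ζ}  = Ω∖{γ, δ}
  {β, γ, δ, ε, ζ}  = {β, ε, ζ} ∪ {γ, δ}
  |family| = 7
Pass 2 adds 1:
  {α}  = Ω∖{β, γ, δ, ε, ζ}
  |family| = 8
After Pass 3 the family is unchanged; done.

Hence σ(𝒞) has 8 members: { ∅, {α}, {γ, δ}, {α, γ, δ}, {β, ε, ζ}, {α, β, ε, ζ}, {β, γ, δ, ε, ζ}, Ω }.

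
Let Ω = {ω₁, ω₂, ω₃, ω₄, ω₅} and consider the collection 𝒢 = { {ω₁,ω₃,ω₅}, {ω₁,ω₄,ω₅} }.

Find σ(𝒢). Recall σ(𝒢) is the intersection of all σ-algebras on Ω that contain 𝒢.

σ(𝒢) = { ∅, {ω₂}, {ω₃}, {ω₄}, {ω₁,ω₅}, {ω₂,ω₃}, {ω₂,ω₄}, {ω₃,ω₄}, {ω₁,ω₂,ω₅}, {ω₁,ω₃,ω₅}, {ω₁,ω₄,ω₅}, {ω₂,ω₃,ω₄}, {ω₁,ω₂,ω₃,ω₅}, {ω₁,ω₂,ω₄,ω₅}, {ω₁,ω₃,ω₄,ω₅}, Ω }

Working:
Begin from { ∅, {ω₁,ω₃,ω₅}, {ω₁,ω₄,ω₅}, Ω } (that is, 𝒢 plus ∅ and Ω).
Pass 1 adds 3:
  {ω₂,ω₃}  = ᶜ of {ω₁,ω₄,ω₅}
  {ω₂,ω₄}  = ᶜ of {ω₁,ω₃,ω₅}
  {ω₁,ω₃,ω₄,ω₅}  = {ω₁,ω₃,ω₅} ∪ {ω₁,ω₄,ω₅}
  [7 total]
Pass 2: 4 new —
  {ω₂}  = ᶜ of {ω₁,ω₃,ω₄,ω₅}
  {ω₂,ω₃,ω₄}  = {ω₂,ω₃} ∪ {ω₂,ω₄}
  {ω₁,ω₂,ω₃,ω₅}  = {ω₂,ω₃} ∪ {ω₁,ω₃,ω₅}
  {ω₁,ω₂,ω₄,ω₅}  = {ω₁,ω₄,ω₅} ∪ {ω₂,ω₄}
  [11 total]
Pass 3 adds 3:
  {ω₃}  = ᶜ of {ω₁,ω₂,ω₄,ω₅}
  {ω₄}  = ᶜ of {ω₁,ω₂,ω₃,ω₅}
  {ω₁,ω₅}  = ᶜ of {ω₂,ω₃,ω₄}
  [14 total]
Pass 4: 2 new —
  {ω₃,ω₄}  = {ω₃} ∪ {ω₄}
  {ω₁,ω₂,ω₅}  = {ω₁,ω₅} ∪ {ω₂}
  [16 total]
Pass 5: stable.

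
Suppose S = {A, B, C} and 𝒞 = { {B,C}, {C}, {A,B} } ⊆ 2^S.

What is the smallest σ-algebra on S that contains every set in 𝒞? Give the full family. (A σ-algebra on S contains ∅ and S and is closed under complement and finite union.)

σ(𝒞) = { {}, {A}, {B}, {C}, {A,B}, {A,C}, {B,C}, S }

Working:
Start: 𝒞 ∪ {∅, S} = { {}, {C}, {A,B}, {B,C}, S }.
Pass 1 adds 1:
  {A}  = complement {B,C}
  |family| = 6
Pass 2 (1 new):
  {A,C}  = {C} ∪ {A}
  |family| = 7
Pass 3 adds 1:
  {B}  = complement {A,C}
  |family| = 8
Pass 4: stable.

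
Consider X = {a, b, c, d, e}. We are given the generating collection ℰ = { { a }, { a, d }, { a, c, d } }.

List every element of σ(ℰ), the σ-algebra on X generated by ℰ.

σ(ℰ) (16 sets): { {  }, { a }, { c }, { d }, { a, c }, { a, d }, { b, e }, { c, d }, { a, b, e }, { a, c, d }, { b, c, e }, { b, d, e }, { a, b, c, e }, { a, b, d, e }, { b, c, d, e }, X }

Working:
Take S₀ = ℰ ∪ {∅, X} = { {  }, { a }, { a, d }, { a, c, d }, X }.
Pass 1: +3 →
  { b, e }  = { a, c, d }ᶜ
  { b, c, e }  = { a, d }ᶜ
  { b, c, d, e }  = { a }ᶜ
  |family| = 8
Pass 2: 3 new —
  { a, b, e }  = { b, e } ∪ { a }
  { a, b, c, e }  = { b, c, e } ∪ { a }
  { a, b, d, e }  = { b, e } ∪ { a, d }
  |family| = 11
Pass 3: +3 →
  { c }  = { a, b, d, e }ᶜ
  { d }  = { a, b, c, e }ᶜ
  { c, d }  = { a, b, e }ᶜ
  |family| = 14
Pass 4. New:
  { a, c }  = { c } ∪ { a }
  { b, d, e }  = { b, e } ∪ { d }
  |family| = 16
Pass 5: already closed under ᶜ and ∪.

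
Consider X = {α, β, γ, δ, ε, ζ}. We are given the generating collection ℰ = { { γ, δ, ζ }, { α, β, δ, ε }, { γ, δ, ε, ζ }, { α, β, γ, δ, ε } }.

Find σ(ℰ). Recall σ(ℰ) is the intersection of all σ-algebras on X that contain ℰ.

Seed the family with ℰ together with ∅ and X: { {  }, { γ, δ, ζ }, { α, β, δ, ε }, { γ, δ, ε, ζ }, { α, β, γ, δ, ε }, X }.
Step 1 (4 new):
  { ζ }  = complement { α, β, γ, δ, ε }
  { α, β }  = complement { γ, δ, ε, ζ }
  { γ, ζ }  = complement { α, β, δ, ε }
  { α, β, ε }  = complement { γ, δ, ζ }
  [10 total]
Step 2 adds 6:
  { α, β, ζ }  = { α, β } ∪ { ζ }
  { α, β, γ, ζ }  = { α, β } ∪ { γ, ζ }
  { α, β, ε, ζ }  = { ζ } ∪ { α, β, ε }
  { α, β, γ, δ, ζ }  = { α, β } ∪ { γ, δ, ζ }
  { α, β, γ, ε, ζ }  = { α, β, ε } ∪ { γ, ζ }
  { α, β, δ, ε, ζ }  = { α, β, δ, ε } ∪ { ζ }
  [16 total]
Step 3 (6 new):
  { γ }  = complement { α, β, δ, ε, ζ }
  { δ }  = complement { α, β, γ, ε, ζ }
  { ε }  = complement { α, β, γ, δ, ζ }
  { γ, δ }  = complement { α, β, ε, ζ }
  { δ, ε }  = complement { α, β, γ, ζ }
  { γ, δ, ε }  = complement { α, β, ζ }
  [22 total]
Step 4 (10 new):
  { γ, ε }  = { ε } ∪ { γ }
  { δ, ζ }  = { ζ } ∪ { δ }
  { ε, ζ }  = { ζ } ∪ { ε }
  { α, β, γ }  = { α, β } ∪ { γ }
  { α, β, δ }  = { α, β } ∪ { δ }
  { γ, ε, ζ }  = { ε } ∪ { γ, ζ }
  { δ, ε, ζ }  = { ζ } ∪ { δ, ε }
  { α, β, γ, δ }  = { γ, δ } ∪ { α, β }
  { α, β, γ, ε }  = { γ } ∪ { α, β, ε }
  { α, β, δ, ζ }  = { δ } ∪ { α, β, ζ }
  [32 total]
After Step 5 the family is unchanged; done.

Therefore σ(ℰ) = { {  }, { γ }, { δ }, { ε }, { ζ }, { α, β }, { γ, δ }, { γ, ε }, { γ, ζ }, { δ, ε }, { δ, ζ }, { ε, ζ }, { α, β, γ }, { α, β, δ }, { α, β, ε }, { α, β, ζ }, { γ, δ, ε }, { γ, δ, ζ }, { γ, ε, ζ }, { δ, ε, ζ }, { α, β, γ, δ }, { α, β, γ, ε }, { α, β, γ, ζ }, { α, β, δ, ε }, { α, β, δ, ζ }, { α, β, ε, ζ }, { γ, δ, ε, ζ }, { α, β, γ, δ, ε }, { α, β, γ, δ, ζ }, { α, β, γ, ε, ζ }, { α, β, δ, ε, ζ }, X } (|σ(ℰ)| = 32).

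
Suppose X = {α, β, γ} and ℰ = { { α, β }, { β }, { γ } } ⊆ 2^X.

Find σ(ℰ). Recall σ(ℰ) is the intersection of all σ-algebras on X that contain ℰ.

Start: ℰ ∪ {∅, X} = { {  }, { β }, { γ }, { α, β }, X }.
Step 1. New:
  { α, γ }  = X∖{ β }
  { β, γ }  = { γ } ∪ { β }
  |family| = 7
Step 2: +1 →
  { α }  = X∖{ β, γ }
  |family| = 8
Step 3: already closed under ᶜ and ∪.

Hence σ(ℰ) has 8 members: { {  }, { α }, { β }, { γ }, { α, β }, { α, γ }, { β, γ }, X }.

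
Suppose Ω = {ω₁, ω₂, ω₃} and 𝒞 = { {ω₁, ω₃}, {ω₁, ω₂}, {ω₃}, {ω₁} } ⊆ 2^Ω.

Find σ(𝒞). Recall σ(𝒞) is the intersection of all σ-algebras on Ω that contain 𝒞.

Begin from { {}, {ω₁}, {ω₃}, {ω₁, ω₂}, {ω₁, ω₃}, Ω } (that is, 𝒞 plus ∅ and Ω).
Step 1: +2 →
  {ω₂}  = complement {ω₁, ω₃}
  {ω₂, ω₃}  = complement {ω₁}
  |family| = 8
Step 2 adds nothing — fixpoint reached.

σ(𝒞) = { {}, {ω₁}, {ω₂}, {ω₃}, {ω₁, ω₂}, {ω₁, ω₃}, {ω₂, ω₃}, Ω }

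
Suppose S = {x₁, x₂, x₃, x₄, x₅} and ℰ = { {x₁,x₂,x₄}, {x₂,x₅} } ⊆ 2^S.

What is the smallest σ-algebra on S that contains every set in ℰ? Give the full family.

|σ(ℰ)| = 16.  σ(ℰ) = { {}, {x₂}, {x₃}, {x₅}, {x₁,x₄}, {x₂,x₃}, {x₂,x₅}, {x₃,x₅}, {x₁,x₂,x₄}, {x₁,x₃,x₄}, {x₁,x₄,x₅}, {x₂,x₃,x₅}, {x₁,x₂,x₃,x₄}, {x₁,x₂,x₄,x₅}, {x₁,x₃,x₄,x₅}, S }

Trace:
Initial family (4 sets): { {}, {x₂,x₅}, {x₁,x₂,x₄}, S }.
Round 1: +3 →
  {x₃,x₅}  = {x₁,x₂,x₄}ᶜ
  {x₁,x₃,x₄}  = {x₂,x₅}ᶜ
  {x₁,x₂,x₄,x₅}  = {x₂,x₅} ∪ {x₁,x₂,x₄}
  — 7 sets.
Round 2 adds 4:
  {x₃}  = {x₁,x₂,x₄,x₅}ᶜ
  {x₂,x₃,x₅}  = {x₂,x₅} ∪ {x₃,x₅}
  {x₁,x₂,x₃,x₄}  = {x₁,x₃,x₄} ∪ {x₁,x₂,x₄}
  {x₁,x₃,x₄,x₅}  = {x₁,x₃,x₄} ∪ {x₃,x₅}
  — 11 sets.
Round 3: 3 new —
  {x₂}  = {x₁,x₃,x₄,x₅}ᶜ
  {x₅}  = {x₁,x₂,x₃,x₄}ᶜ
  {x₁,x₄}  = {x₂,x₃,x₅}ᶜ
  — 14 sets.
Round 4: 2 new —
  {x₂,x₃}  = {x₃} ∪ {x₂}
  {x₁,x₄,x₅}  = {x₁,x₄} ∪ {x₅}
  — 16 sets.
Round 5: stable.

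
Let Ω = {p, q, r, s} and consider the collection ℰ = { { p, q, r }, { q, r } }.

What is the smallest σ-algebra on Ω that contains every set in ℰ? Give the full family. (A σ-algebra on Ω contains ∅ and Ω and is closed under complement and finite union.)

Initial family (4 sets): { {}, { q, r }, { p, q, r }, Ω }.
Iteration 1 (2 new):
  { s }  = Ω∖{ p, q, r }
  { p, s }  = Ω∖{ q, r }
  |family| = 6
Iteration 2 adds 1:
  { q, r, s }  = { q, r } ∪ { s }
  |family| = 7
Iteration 3: +1 →
  { p }  = Ω∖{ q, r, s }
  |family| = 8
Iteration 4: already closed under ᶜ and ∪.

Therefore σ(ℰ) = { {}, { p }, { s }, { p, s }, { q, r }, { p, q, r }, { q, r, s }, Ω } (|σ(ℰ)| = 8).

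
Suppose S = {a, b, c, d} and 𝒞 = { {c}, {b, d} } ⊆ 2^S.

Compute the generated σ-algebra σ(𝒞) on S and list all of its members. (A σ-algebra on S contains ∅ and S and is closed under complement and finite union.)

Initial family (4 sets): { {}, {c}, {b, d}, S }.
Iteration 1 adds 3:
  {a, c}  = {b, d}ᶜ
  {a, b, d}  = {c}ᶜ
  {b, c, d}  = {c} ∪ {b, d}
  — 7 sets.
Iteration 2 (1 new):
  {a}  = {b, c, d}ᶜ
  — 8 sets.
Iteration 3: already closed under ᶜ and ∪.

σ(𝒞) = { {}, {a}, {c}, {a, c}, {b, d}, {a, b, d}, {b, c, d}, S }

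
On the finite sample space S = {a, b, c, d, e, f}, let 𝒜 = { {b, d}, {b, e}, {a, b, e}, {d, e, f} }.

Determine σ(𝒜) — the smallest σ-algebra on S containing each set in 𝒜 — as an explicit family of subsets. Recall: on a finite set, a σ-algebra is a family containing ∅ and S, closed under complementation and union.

Initial family (6 sets): { ∅, {b, d}, {b, e}, {a, b, e}, {d, e, f}, S }.
Step 1 adds 8:
  {a, b, c}  = ᶜ of {d, e, f}
  {b, d, e}  = {b, e} ∪ {b, d}
  {c, d, f}  = ᶜ of {a, b, e}
  {a, b, d, e}  = {a, b, e} ∪ {b, d}
  {a, c, d, f}  = ᶜ of {b, e}
  {a, c, e, f}  = ᶜ of {b, d}
  {b, d, e, f}  = {b, e} ∪ {d, e, f}
  {a, b, d, e, f}  = {a, b, e} ∪ {d, e, f}
Step 2. New:
  {c}  = ᶜ of {a, b, d, e, f}
  {a, c}  = ᶜ of {b, d, e, f}
  {c, f}  = ᶜ of {a, b, d, e}
  {a, c, f}  = ᶜ of {b, d, e}
  {a, b, c, d}  = {a, b, c} ∪ {b, d}
  {a, b, c, e}  = {b, e} ∪ {a, b, c}
  {b, c, d, f}  = {c, d, f} ∪ {b, d}
  {c, d, e, f}  = {c, d, f} ∪ {d, e, f}
  {a, b, c, d, e}  = {a, b, c} ∪ {a, b, d, e}
  {a, b, c, d, f}  = {a, b, c} ∪ {a, c, d, f}
  {a, b, c, e, f}  = {a, c, e, f} ∪ {b, e}
  {a, c, d, e, f}  = {a, c, e, f} ∪ {a, c, d, f}
  {b, c, d, e, f}  = {b, e} ∪ {c, d, f}
Step 3: +14 →
  {a}  = ᶜ of {b, c, d, e, f}
  {b}  = ᶜ of {a, c, d, e, f}
  {d}  = ᶜ of {a, b, c, e, f}
  {e}  = ᶜ of {a, b, c, d, f}
  {f}  = ᶜ of {a, b, c, d, e}
  {a, b}  = ᶜ of {c, d, e, f}
  {a, e}  = ᶜ of {b, c, d, f}
  {d, f}  = ᶜ of {a, b, c, e}
  {e, f}  = ᶜ of {a, b, c, d}
  {b, c, d}  = {b, d} ∪ {c}
  {b, c, e}  = {b, e} ∪ {c}
  {a, b, c, f}  = {a, c, f} ∪ {a, b, c}
  {b, c, d, e}  = {b, d, e} ∪ {c}
  {b, c, e, f}  = {b, e} ∪ {c, f}
Step 4. New:
  {a, d}  = ᶜ of {b, c, e, f}
  {a, f}  = ᶜ of {b, c, d, e}
  {b, c}  = {b} ∪ {c}
  {b, f}  = {b} ∪ {f}
  {c, d}  = {c} ∪ {d}
  {c, e}  = {c} ∪ {e}
  {d, e}  = ᶜ of {a, b, c, f}
  {a, b, d}  = {a, b} ∪ {d}
  {a, b, f}  = {a, b} ∪ {f}
  {a, c, d}  = {a, c} ∪ {d}
  {a, c, e}  = {a, c} ∪ {a, e}
  {a, d, e}  = {d} ∪ {a, e}
  {a, d, f}  = ᶜ of {b, c, e}
  {a, e, f}  = ᶜ of {b, c, d}
  {b, c, f}  = {b} ∪ {c, f}
  {b, d, f}  = {b} ∪ {d, f}
  {b, e, f}  = {b} ∪ {e, f}
  {c, e, f}  = {c} ∪ {e, f}
  {a, b, d, f}  = {a, b} ∪ {d, f}
  {a, b, e, f}  = {a, b} ∪ {e, f}
  {a, d, e, f}  = {d, e, f} ∪ {a}
Step 5 (2 new):
  {c, d, e}  = ᶜ of {a, b, f}
  {a, c, d, e}  = ᶜ of {b, f}
Step 6: stable.

|σ(𝒜)| = 64.  σ(𝒜) = { ∅, {a}, {b}, {c}, {d}, {e}, {f}, {a, b}, {a, c}, {a, d}, {a, e}, {a, f}, {b, c}, {b, d}, {b, e}, {b, f}, {c, d}, {c, e}, {c, f}, {d, e}, {d, f}, {e, f}, {a, b, c}, {a, b, d}, {a, b, e}, {a, b, f}, {a, c, d}, {a, c, e}, {a, c, f}, {a, d, e}, {a, d, f}, {a, e, f}, {b, c, d}, {b, c, e}, {b, c, f}, {b, d, e}, {b, d, f}, {b, e, f}, {c, d, e}, {c, d, f}, {c, e, f}, {d, e, f}, {a, b, c, d}, {a, b, c, e}, {a, b, c, f}, {a, b, d, e}, {a, b, d, f}, {a, b, e, f}, {a, c, d, e}, {a, c, d, f}, {a, c, e, f}, {a, d, e, f}, {b, c, d, e}, {b, c, d, f}, {b, c, e, f}, {b, d, e, f}, {c, d, e, f}, {a, b, c, d, e}, {a, b, c, d, f}, {a, b, c, e, f}, {a, b, d, e, f}, {a, c, d, e, f}, {b, c, d, e, f}, S }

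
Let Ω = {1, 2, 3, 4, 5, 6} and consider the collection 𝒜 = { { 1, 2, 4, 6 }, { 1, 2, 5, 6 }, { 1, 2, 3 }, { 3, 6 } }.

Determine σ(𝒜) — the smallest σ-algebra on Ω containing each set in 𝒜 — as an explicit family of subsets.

σ(𝒜) (32 sets): { {  }, { 3 }, { 4 }, { 5 }, { 6 }, { 1, 2 }, { 3, 4 }, { 3, 5 }, { 3, 6 }, { 4, 5 }, { 4, 6 }, { 5, 6 }, { 1, 2, 3 }, { 1, 2, 4 }, { 1, 2, 5 }, { 1, 2, 6 }, { 3, 4, 5 }, { 3, 4, 6 }, { 3, 5, 6 }, { 4, 5, 6 }, { 1, 2, 3, 4 }, { 1, 2, 3, 5 }, { 1, 2, 3, 6 }, { 1, 2, 4, 5 }, { 1, 2, 4, 6 }, { 1, 2, 5, 6 }, { 3, 4, 5, 6 }, { 1, 2, 3, 4, 5 }, { 1, 2, 3, 4, 6 }, { 1, 2, 3, 5, 6 }, { 1, 2, 4, 5, 6 }, Ω }

Trace:
Start: 𝒜 ∪ {∅, Ω} = { {  }, { 3, 6 }, { 1, 2, 3 }, { 1, 2, 4, 6 }, { 1, 2, 5, 6 }, Ω }.
Pass 1 adds 8:
  { 3, 4 }  = { 1, 2, 5, 6 }ᶜ
  { 3, 5 }  = { 1, 2, 4, 6 }ᶜ
  { 4, 5, 6 }  = { 1, 2, 3 }ᶜ
  { 1, 2, 3, 6 }  = { 1, 2, 3 } ∪ { 3, 6 }
  { 1, 2, 4, 5 }  = { 3, 6 }ᶜ
  { 1, 2, 3, 4, 6 }  = { 1, 2, 3 } ∪ { 1, 2, 4, 6 }
  { 1, 2, 3, 5, 6 }  = { 1, 2, 3 } ∪ { 1, 2, 5, 6 }
  { 1, 2, 4, 5, 6 }  = { 1, 2, 4, 6 } ∪ { 1, 2, 5, 6 }
  [14 total]
Pass 2: +11 →
  { 3 }  = { 1, 2, 4, 5, 6 }ᶜ
  { 4 }  = { 1, 2, 3, 5, 6 }ᶜ
  { 5 }  = { 1, 2, 3, 4, 6 }ᶜ
  { 4, 5 }  = { 1, 2, 3, 6 }ᶜ
  { 3, 4, 5 }  = { 3, 4 } ∪ { 3, 5 }
  { 3, 4, 6 }  = { 3, 4 } ∪ { 3, 6 }
  { 3, 5, 6 }  = { 3, 6 } ∪ { 3, 5 }
  { 1, 2, 3, 4 }  = { 3, 4 } ∪ { 1, 2, 3 }
  { 1, 2, 3, 5 }  = { 1, 2, 3 } ∪ { 3, 5 }
  { 3, 4, 5, 6 }  = { 3, 4 } ∪ { 4, 5, 6 }
  { 1, 2, 3, 4, 5 }  = { 3, 4 } ∪ { 1, 2, 4, 5 }
  [25 total]
Pass 3: 7 new —
  { 6 }  = { 1, 2, 3, 4, 5 }ᶜ
  { 1, 2 }  = { 3, 4, 5, 6 }ᶜ
  { 4, 6 }  = { 1, 2, 3, 5 }ᶜ
  { 5, 6 }  = { 1, 2, 3, 4 }ᶜ
  { 1, 2, 4 }  = { 3, 5, 6 }ᶜ
  { 1, 2, 5 }  = { 3, 4, 6 }ᶜ
  { 1, 2, 6 }  = { 3, 4, 5 }ᶜ
  [32 total]
Pass 4: no new sets; the family is a σ-algebra.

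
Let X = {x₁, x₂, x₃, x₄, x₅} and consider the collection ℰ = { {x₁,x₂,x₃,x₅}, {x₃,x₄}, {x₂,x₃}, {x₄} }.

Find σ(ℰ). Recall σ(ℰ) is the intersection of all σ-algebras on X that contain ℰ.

Answer: σ(ℰ) = { {}, {x₂}, {x₃}, {x₄}, {x₁,x₅}, {x₂,x₃}, {x₂,x₄}, {x₃,x₄}, {x₁,x₂,x₅}, {x₁,x₃,x₅}, {x₁,x₄,x₅}, {x₂,x₃,x₄}, {x₁,x₂,x₃,x₅}, {x₁,x₂,x₄,x₅}, {x₁,x₃,x₄,x₅}, X }

Check:
Seed the family with ℰ together with ∅ and X: { {}, {x₄}, {x₂,x₃}, {x₃,x₄}, {x₁,x₂,x₃,x₅}, X }.
Iteration 1: +3 →
  {x₁,x₂,x₅}  = complement {x₃,x₄}
  {x₁,x₄,x₅}  = complement {x₂,x₃}
  {x₂,x₃,x₄}  = {x₃,x₄} ∪ {x₂,x₃}
  |family| = 9
Iteration 2: 3 new —
  {x₁,x₅}  = complement {x₂,x₃,x₄}
  {x₁,x₂,x₄,x₅}  = {x₁,x₄,x₅} ∪ {x₁,x₂,x₅}
  {x₁,x₃,x₄,x₅}  = {x₁,x₄,x₅} ∪ {x₃,x₄}
  |family| = 12
Iteration 3. New:
  {x₂}  = complement {x₁,x₃,x₄,x₅}
  {x₃}  = complement {x₁,x₂,x₄,x₅}
  |family| = 14
Iteration 4: 2 new —
  {x₂,x₄}  = {x₄} ∪ {x₂}
  {x₁,x₃,x₅}  = {x₃} ∪ {x₁,x₅}
  |family| = 16
Iteration 5: already closed under ᶜ and ∪.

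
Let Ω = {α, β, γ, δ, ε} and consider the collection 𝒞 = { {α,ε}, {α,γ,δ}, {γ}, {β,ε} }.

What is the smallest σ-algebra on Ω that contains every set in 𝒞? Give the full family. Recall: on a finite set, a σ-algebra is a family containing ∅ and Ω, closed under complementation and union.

Seed the family with 𝒞 together with ∅ and Ω: { {}, {γ}, {α,ε}, {β,ε}, {α,γ,δ}, Ω }.
Step 1 (6 new):
  {α,β,ε}  = {β,ε} ∪ {α,ε}
  {α,γ,ε}  = {γ} ∪ {α,ε}
  {β,γ,δ}  = {α,ε}ᶜ
  {β,γ,ε}  = {γ} ∪ {β,ε}
  {α,β,δ,ε}  = {γ}ᶜ
  {α,γ,δ,ε}  = {α,γ,δ} ∪ {α,ε}
  (now 12)
Step 2: +7 →
  {β}  = {α,γ,δ,ε}ᶜ
  {α,δ}  = {β,γ,ε}ᶜ
  {β,δ}  = {α,γ,ε}ᶜ
  {γ,δ}  = {α,β,ε}ᶜ
  {α,β,γ,δ}  = {β,γ,δ} ∪ {α,γ,δ}
  {α,β,γ,ε}  = {β,ε} ∪ {α,γ,ε}
  {β,γ,δ,ε}  = {β,ε} ∪ {β,γ,δ}
  (now 19)
Step 3: +7 →
  {α}  = {β,γ,δ,ε}ᶜ
  {δ}  = {α,β,γ,ε}ᶜ
  {ε}  = {α,β,γ,δ}ᶜ
  {β,γ}  = {β} ∪ {γ}
  {α,β,δ}  = {β} ∪ {α,δ}
  {α,δ,ε}  = {α,δ} ∪ {α,ε}
  {β,δ,ε}  = {β,ε} ∪ {β,δ}
  (now 26)
Step 4: 6 new —
  {α,β}  = {β} ∪ {α}
  {α,γ}  = {β,δ,ε}ᶜ
  {γ,ε}  = {α,β,δ}ᶜ
  {δ,ε}  = {ε} ∪ {δ}
  {α,β,γ}  = {β,γ} ∪ {α}
  {γ,δ,ε}  = {γ,δ} ∪ {ε}
  (now 32)
Step 5: no new sets; the family is a σ-algebra.

|σ(𝒞)| = 32.  σ(𝒞) = { {}, {α}, {β}, {γ}, {δ}, {ε}, {α,β}, {α,γ}, {α,δ}, {α,ε}, {β,γ}, {β,δ}, {β,ε}, {γ,δ}, {γ,ε}, {δ,ε}, {α,β,γ}, {α,β,δ}, {α,β,ε}, {α,γ,δ}, {α,γ,ε}, {α,δ,ε}, {β,γ,δ}, {β,γ,ε}, {β,δ,ε}, {γ,δ,ε}, {α,β,γ,δ}, {α,β,γ,ε}, {α,β,δ,ε}, {α,γ,δ,ε}, {β,γ,δ,ε}, Ω }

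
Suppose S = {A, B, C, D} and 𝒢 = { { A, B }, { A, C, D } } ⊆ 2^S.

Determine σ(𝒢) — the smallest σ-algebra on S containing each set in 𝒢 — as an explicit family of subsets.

Initial family (4 sets): { {}, { A, B }, { A, C, D }, S }.
Round 1 adds 2:
  { B }  = S∖{ A, C, D }
  { C, D }  = S∖{ A, B }
  — 6 sets.
Round 2: 1 new —
  { B, C, D }  = { C, D } ∪ { B }
  — 7 sets.
Round 3: 1 new —
  { A }  = S∖{ B, C, D }
  — 8 sets.
Round 4: already closed under ᶜ and ∪.

σ(𝒢) = { {}, { A }, { B }, { A, B }, { C, D }, { A, C, D }, { B, C, D }, S }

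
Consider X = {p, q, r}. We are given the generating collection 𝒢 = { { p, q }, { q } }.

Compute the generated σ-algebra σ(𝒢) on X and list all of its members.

σ(𝒢) (8 sets): { ∅, { p }, { q }, { r }, { p, q }, { p, r }, { q, r }, X }

Trace:
Begin from { ∅, { q }, { p, q }, X } (that is, 𝒢 plus ∅ and X).
Iteration 1 adds 2:
  { r }  = complement { p, q }
  { p, r }  = complement { q }
  |family| = 6
Iteration 2 adds 1:
  { q, r }  = { r } ∪ { q }
  |family| = 7
Iteration 3. New:
  { p }  = complement { q, r }
  |family| = 8
Iteration 4: no new sets; the family is a σ-algebra.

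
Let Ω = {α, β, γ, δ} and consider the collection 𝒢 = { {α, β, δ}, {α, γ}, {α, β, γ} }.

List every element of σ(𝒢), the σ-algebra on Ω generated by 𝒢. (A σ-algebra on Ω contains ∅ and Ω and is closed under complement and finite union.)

σ(𝒢) = { {}, {α}, {β}, {γ}, {δ}, {α, β}, {α, γ}, {α, δ}, {β, γ}, {β, δ}, {γ, δ}, {α, β, γ}, {α, β, δ}, {α, γ, δ}, {β, γ, δ}, Ω }

Trace:
Start: 𝒢 ∪ {∅, Ω} = { {}, {α, γ}, {α, β, γ}, {α, β, δ}, Ω }.
Round 1: 3 new —
  {γ}  = ᶜ of {α, β, δ}
  {δ}  = ᶜ of {α, β, γ}
  {β, δ}  = ᶜ of {α, γ}
  (now 8)
Round 2: 3 new —
  {γ, δ}  = {δ} ∪ {γ}
  {α, γ, δ}  = {δ} ∪ {α, γ}
  {β, γ, δ}  = {γ} ∪ {β, δ}
  (now 11)
Round 3 (3 new):
  {α}  = ᶜ of {β, γ, δ}
  {β}  = ᶜ of {α, γ, δ}
  {α, β}  = ᶜ of {γ, δ}
  (now 14)
Round 4 (2 new):
  {α, δ}  = {δ} ∪ {α}
  {β, γ}  = {γ} ∪ {β}
  (now 16)
After Round 5 the family is unchanged; done.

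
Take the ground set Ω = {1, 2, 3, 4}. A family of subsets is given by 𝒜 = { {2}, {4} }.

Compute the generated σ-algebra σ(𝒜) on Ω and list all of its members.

|σ(𝒜)| = 8.  σ(𝒜) = { ∅, {2}, {4}, {1, 3}, {2, 4}, {1, 2, 3}, {1, 3, 4}, Ω }

Check:
Begin from { ∅, {2}, {4}, Ω } (that is, 𝒜 plus ∅ and Ω).
Step 1 adds 3:
  {2, 4}  = {2} ∪ {4}
  {1, 2, 3}  = {4}ᶜ
  {1, 3, 4}  = {2}ᶜ
  [7 total]
Step 2 (1 new):
  {1, 3}  = {2, 4}ᶜ
  [8 total]
Step 3: stable.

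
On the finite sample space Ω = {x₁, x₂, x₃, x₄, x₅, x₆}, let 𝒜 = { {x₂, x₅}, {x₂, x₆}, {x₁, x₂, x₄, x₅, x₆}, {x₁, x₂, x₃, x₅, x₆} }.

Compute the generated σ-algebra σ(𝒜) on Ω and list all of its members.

Answer: σ(𝒜) = { {}, {x₁}, {x₂}, {x₃}, {x₄}, {x₅}, {x₆}, {x₁, x₂}, {x₁, x₃}, {x₁, x₄}, {x₁, x₅}, {x₁, x₆}, {x₂, x₃}, {x₂, x₄}, {x₂, x₅}, {x₂, x₆}, {x₃, x₄}, {x₃, x₅}, {x₃, x₆}, {x₄, x₅}, {x₄, x₆}, {x₅, x₆}, {x₁, x₂, x₃}, {x₁, x₂, x₄}, {x₁, x₂, x₅}, {x₁, x₂, x₆}, {x₁, x₃, x₄}, {x₁, x₃, x₅}, {x₁, x₃, x₆}, {x₁, x₄, x₅}, {x₁, x₄, x₆}, {x₁, x₅, x₆}, {x₂, x₃, x₄}, {x₂, x₃, x₅}, {x₂, x₃, x₆}, {x₂, x₄, x₅}, {x₂, x₄, x₆}, {x₂, x₅, x₆}, {x₃, x₄, x₅}, {x₃, x₄, x₆}, {x₃, x₅, x₆}, {x₄, x₅, x₆}, {x₁, x₂, x₃, x₄}, {x₁, x₂, x₃, x₅}, {x₁, x₂, x₃, x₆}, {x₁, x₂, x₄, x₅}, {x₁, x₂, x₄, x₆}, {x₁, x₂, x₅, x₆}, {x₁, x₃, x₄, x₅}, {x₁, x₃, x₄, x₆}, {x₁, x₃, x₅, x₆}, {x₁, x₄, x₅, x₆}, {x₂, x₃, x₄, x₅}, {x₂, x₃, x₄, x₆}, {x₂, x₃, x₅, x₆}, {x₂, x₄, x₅, x₆}, {x₃, x₄, x₅, x₆}, {x₁, x₂, x₃, x₄, x₅}, {x₁, x₂, x₃, x₄, x₆}, {x₁, x₂, x₃, x₅, x₆}, {x₁, x₂, x₄, x₅, x₆}, {x₁, x₃, x₄, x₅, x₆}, {x₂, x₃, x₄, x₅, x₆}, Ω }

Trace:
Begin from { {}, {x₂, x₅}, {x₂, x₆}, {x₁, x₂, x₃, x₅, x₆}, {x₁, x₂, x₄, x₅, x₆}, Ω } (that is, 𝒜 plus ∅ and Ω).
Pass 1 adds 5:
  {x₃}  = {x₁, x₂, x₄, x₅, x₆}ᶜ
  {x₄}  = {x₁, x₂, x₃, x₅, x₆}ᶜ
  {x₂, x₅, x₆}  = {x₂, x₅} ∪ {x₂, x₆}
  {x₁, x₃, x₄, x₅}  = {x₂, x₆}ᶜ
  {x₁, x₃, x₄, x₆}  = {x₂, x₅}ᶜ
  — 11 sets.
Pass 2. New:
  {x₃, x₄}  = {x₃} ∪ {x₄}
  {x₁, x₃, x₄}  = {x₂, x₅, x₆}ᶜ
  {x₂, x₃, x₅}  = {x₂, x₅} ∪ {x₃}
  {x₂, x₃, x₆}  = {x₂, x₆} ∪ {x₃}
  {x₂, x₄, x₅}  = {x₂, x₅} ∪ {x₄}
  {x₂, x₄, x₆}  = {x₂, x₆} ∪ {x₄}
  {x₂, x₃, x₅, x₆}  = {x₂, x₅, x₆} ∪ {x₃}
  {x₂, x₄, x₅, x₆}  = {x₂, x₅, x₆} ∪ {x₄}
  {x₁, x₂, x₃, x₄, x₅}  = {x₂, x₅} ∪ {x₁, x₃, x₄, x₅}
  {x₁, x₂, x₃, x₄, x₆}  = {x₂, x₆} ∪ {x₁, x₃, x₄, x₆}
  {x₁, x₃, x₄, x₅, x₆}  = {x₁, x₃, x₄, x₅} ∪ {x₁, x₃, x₄, x₆}
  — 22 sets.
Pass 3: +13 →
  {x₂}  = {x₁, x₃, x₄, x₅, x₆}ᶜ
  {x₅}  = {x₁, x₂, x₃, x₄, x₆}ᶜ
  {x₆}  = {x₁, x₂, x₃, x₄, x₅}ᶜ
  {x₁, x₃}  = {x₂, x₄, x₅, x₆}ᶜ
  {x₁, x₄}  = {x₂, x₃, x₅, x₆}ᶜ
  {x₁, x₃, x₅}  = {x₂, x₄, x₆}ᶜ
  {x₁, x₃, x₆}  = {x₂, x₄, x₅}ᶜ
  {x₁, x₄, x₅}  = {x₂, x₃, x₆}ᶜ
  {x₁, x₄, x₆}  = {x₂, x₃, x₅}ᶜ
  {x₁, x₂, x₅, x₆}  = {x₃, x₄}ᶜ
  {x₂, x₃, x₄, x₅}  = {x₂, x₅} ∪ {x₃, x₄}
  {x₂, x₃, x₄, x₆}  = {x₂, x₄, x₆} ∪ {x₃, x₄}
  {x₂, x₃, x₄, x₅, x₆}  = {x₂, x₄, x₆} ∪ {x₂, x₃, x₅, x₆}
  — 35 sets.
Pass 4 adds 22:
  {x₁}  = {x₂, x₃, x₄, x₅, x₆}ᶜ
  {x₁, x₅}  = {x₂, x₃, x₄, x₆}ᶜ
  {x₁, x₆}  = {x₂, x₃, x₄, x₅}ᶜ
  {x₂, x₃}  = {x₂} ∪ {x₃}
  {x₂, x₄}  = {x₂} ∪ {x₄}
  {x₃, x₅}  = {x₅} ∪ {x₃}
  {x₃, x₆}  = {x₆} ∪ {x₃}
  {x₄, x₅}  = {x₅} ∪ {x₄}
  {x₄, x₆}  = {x₆} ∪ {x₄}
  {x₅, x₆}  = {x₆} ∪ {x₅}
  {x₁, x₂, x₃}  = {x₂} ∪ {x₁, x₃}
  {x₁, x₂, x₄}  = {x₂} ∪ {x₁, x₄}
  {x₂, x₃, x₄}  = {x₃, x₄} ∪ {x₂}
  {x₃, x₄, x₅}  = {x₃, x₄} ∪ {x₅}
  {x₃, x₄, x₆}  = {x₃, x₄} ∪ {x₆}
  {x₁, x₂, x₃, x₄}  = {x₂} ∪ {x₁, x₃, x₄}
  {x₁, x₂, x₃, x₅}  = {x₂, x₅} ∪ {x₁, x₃, x₅}
  {x₁, x₂, x₃, x₆}  = {x₁, x₃, x₆} ∪ {x₂, x₃, x₆}
  {x₁, x₂, x₄, x₅}  = {x₁, x₄, x₅} ∪ {x₂, x₅}
  {x₁, x₂, x₄, x₆}  = {x₂, x₄, x₆} ∪ {x₁, x₄, x₆}
  {x₁, x₃, x₅, x₆}  = {x₁, x₃, x₆} ∪ {x₁, x₃, x₅}
  {x₁, x₄, x₅, x₆}  = {x₁, x₄, x₅} ∪ {x₁, x₄, x₆}
  — 57 sets.
Pass 5: +7 →
  {x₁, x₂}  = {x₂} ∪ {x₁}
  {x₁, x₂, x₅}  = {x₃, x₄, x₆}ᶜ
  {x₁, x₂, x₆}  = {x₃, x₄, x₅}ᶜ
  {x₁, x₅, x₆}  = {x₂, x₃, x₄}ᶜ
  {x₃, x₅, x₆}  = {x₁, x₂, x₄}ᶜ
  {x₄, x₅, x₆}  = {x₁, x₂, x₃}ᶜ
  {x₃, x₄, x₅, x₆}  = {x₃, x₄, x₅} ∪ {x₅, x₆}
  — 64 sets.
Pass 6: closed — nothing new.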